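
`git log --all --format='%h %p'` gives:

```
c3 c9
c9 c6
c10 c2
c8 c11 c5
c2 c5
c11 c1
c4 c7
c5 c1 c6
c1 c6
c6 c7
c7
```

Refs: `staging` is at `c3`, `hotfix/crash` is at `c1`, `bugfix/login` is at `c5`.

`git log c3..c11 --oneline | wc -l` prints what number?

2

Reachable from c11: {c1, c11, c6, c7}.
Reachable from c3: {c3, c6, c7, c9}.
In c11's history but not c3's: {c1, c11} — 2 commits.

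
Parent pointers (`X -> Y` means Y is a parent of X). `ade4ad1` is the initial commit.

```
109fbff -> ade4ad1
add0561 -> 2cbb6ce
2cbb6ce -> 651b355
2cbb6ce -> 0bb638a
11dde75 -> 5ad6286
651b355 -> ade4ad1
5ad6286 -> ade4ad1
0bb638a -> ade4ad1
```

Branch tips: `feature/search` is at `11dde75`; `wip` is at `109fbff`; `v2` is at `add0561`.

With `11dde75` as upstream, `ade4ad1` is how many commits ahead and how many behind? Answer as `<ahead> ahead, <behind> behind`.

Reachable from ade4ad1: {ade4ad1}.
Reachable from 11dde75: {11dde75, 5ad6286, ade4ad1}.
Only in ade4ad1's history (ahead): {} — 0.
Only in 11dde75's history (behind): {11dde75, 5ad6286} — 2.

0 ahead, 2 behind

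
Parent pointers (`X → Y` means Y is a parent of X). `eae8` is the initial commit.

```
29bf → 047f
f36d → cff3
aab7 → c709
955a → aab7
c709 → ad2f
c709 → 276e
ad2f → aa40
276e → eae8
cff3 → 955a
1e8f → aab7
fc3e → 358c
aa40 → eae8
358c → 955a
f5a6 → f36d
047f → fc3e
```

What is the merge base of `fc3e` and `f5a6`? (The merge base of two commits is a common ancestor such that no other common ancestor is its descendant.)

955a

Ancestors of fc3e: {276e, 358c, 955a, aa40, aab7, ad2f, c709, eae8, fc3e}.
Ancestors of f5a6: {276e, 955a, aa40, aab7, ad2f, c709, cff3, eae8, f36d, f5a6}.
Common ancestors: {276e, 955a, aa40, aab7, ad2f, c709, eae8}.
Among these, 955a is not an ancestor of any other common ancestor — it is the merge base.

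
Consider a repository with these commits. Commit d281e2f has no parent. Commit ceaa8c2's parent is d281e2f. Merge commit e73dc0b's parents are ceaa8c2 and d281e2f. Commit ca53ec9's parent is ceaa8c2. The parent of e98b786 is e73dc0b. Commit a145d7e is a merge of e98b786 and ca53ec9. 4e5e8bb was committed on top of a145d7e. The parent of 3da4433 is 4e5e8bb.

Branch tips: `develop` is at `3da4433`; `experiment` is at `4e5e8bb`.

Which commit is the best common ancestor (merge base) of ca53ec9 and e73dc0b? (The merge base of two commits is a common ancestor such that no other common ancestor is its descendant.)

ceaa8c2

Ancestors of ca53ec9: {ca53ec9, ceaa8c2, d281e2f}.
Ancestors of e73dc0b: {ceaa8c2, d281e2f, e73dc0b}.
Common ancestors: {ceaa8c2, d281e2f}.
Among these, ceaa8c2 is not an ancestor of any other common ancestor — it is the merge base.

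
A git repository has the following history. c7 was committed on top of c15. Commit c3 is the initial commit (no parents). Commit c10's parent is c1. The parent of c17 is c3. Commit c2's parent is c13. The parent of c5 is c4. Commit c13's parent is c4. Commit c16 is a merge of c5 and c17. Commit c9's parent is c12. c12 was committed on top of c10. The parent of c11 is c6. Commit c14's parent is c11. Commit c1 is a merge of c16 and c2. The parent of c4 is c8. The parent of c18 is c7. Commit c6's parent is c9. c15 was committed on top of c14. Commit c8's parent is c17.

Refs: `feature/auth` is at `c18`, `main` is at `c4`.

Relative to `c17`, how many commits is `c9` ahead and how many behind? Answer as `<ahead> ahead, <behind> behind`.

Reachable from c9: {c1, c10, c12, c13, c16, c17, c2, c3, c4, c5, c8, c9}.
Reachable from c17: {c17, c3}.
Only in c9's history (ahead): {c1, c10, c12, c13, c16, c2, c4, c5, c8, c9} — 10.
Only in c17's history (behind): {} — 0.

10 ahead, 0 behind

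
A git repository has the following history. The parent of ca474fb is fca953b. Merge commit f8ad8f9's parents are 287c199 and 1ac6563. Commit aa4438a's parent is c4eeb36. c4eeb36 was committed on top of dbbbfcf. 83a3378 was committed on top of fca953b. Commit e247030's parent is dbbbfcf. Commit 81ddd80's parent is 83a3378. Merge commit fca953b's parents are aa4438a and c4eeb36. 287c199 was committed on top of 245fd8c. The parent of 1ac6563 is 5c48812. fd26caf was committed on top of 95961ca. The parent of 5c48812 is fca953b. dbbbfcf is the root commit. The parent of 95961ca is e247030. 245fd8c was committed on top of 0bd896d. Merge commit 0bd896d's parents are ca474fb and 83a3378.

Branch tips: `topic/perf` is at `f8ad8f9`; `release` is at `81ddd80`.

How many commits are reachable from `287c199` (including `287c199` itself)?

Walking parent pointers from 287c199: reachable set = {0bd896d, 245fd8c, 287c199, 83a3378, aa4438a, c4eeb36, ca474fb, dbbbfcf, fca953b}.
That is 9 commits.

9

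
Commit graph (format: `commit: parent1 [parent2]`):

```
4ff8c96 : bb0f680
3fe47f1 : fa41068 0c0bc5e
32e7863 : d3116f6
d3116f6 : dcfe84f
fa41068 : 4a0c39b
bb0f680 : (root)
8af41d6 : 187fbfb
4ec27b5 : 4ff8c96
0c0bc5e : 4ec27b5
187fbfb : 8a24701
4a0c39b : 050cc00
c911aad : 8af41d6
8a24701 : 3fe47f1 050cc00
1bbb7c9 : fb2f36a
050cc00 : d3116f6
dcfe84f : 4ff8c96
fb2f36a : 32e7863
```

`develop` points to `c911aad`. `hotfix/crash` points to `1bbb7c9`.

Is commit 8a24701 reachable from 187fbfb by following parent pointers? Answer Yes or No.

Yes

Ancestors of 187fbfb (commits reachable by following parents): {050cc00, 0c0bc5e, 187fbfb, 3fe47f1, 4a0c39b, 4ec27b5, 4ff8c96, 8a24701, bb0f680, d3116f6, dcfe84f, fa41068}.
8a24701 is in that set, so it is an ancestor of 187fbfb.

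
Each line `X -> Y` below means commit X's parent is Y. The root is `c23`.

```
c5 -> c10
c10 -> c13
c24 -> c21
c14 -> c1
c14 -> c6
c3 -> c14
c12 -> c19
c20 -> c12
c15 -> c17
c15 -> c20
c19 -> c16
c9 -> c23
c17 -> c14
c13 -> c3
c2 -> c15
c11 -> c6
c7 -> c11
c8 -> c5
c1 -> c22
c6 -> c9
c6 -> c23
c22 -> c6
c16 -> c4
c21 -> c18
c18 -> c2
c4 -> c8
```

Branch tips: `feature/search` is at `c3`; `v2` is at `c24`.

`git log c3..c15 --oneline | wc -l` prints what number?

11

Reachable from c15: {c1, c10, c12, c13, c14, c15, c16, c17, c19, c20, c22, c23, c3, c4, c5, c6, c8, c9}.
Reachable from c3: {c1, c14, c22, c23, c3, c6, c9}.
In c15's history but not c3's: {c10, c12, c13, c15, c16, c17, c19, c20, c4, c5, c8} — 11 commits.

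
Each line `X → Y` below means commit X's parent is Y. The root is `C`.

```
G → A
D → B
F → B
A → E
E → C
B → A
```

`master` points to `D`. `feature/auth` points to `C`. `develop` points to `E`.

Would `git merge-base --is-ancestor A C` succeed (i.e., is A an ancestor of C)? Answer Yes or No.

No

Ancestors of C: {C}.
A is not in that set, so it is not an ancestor of C.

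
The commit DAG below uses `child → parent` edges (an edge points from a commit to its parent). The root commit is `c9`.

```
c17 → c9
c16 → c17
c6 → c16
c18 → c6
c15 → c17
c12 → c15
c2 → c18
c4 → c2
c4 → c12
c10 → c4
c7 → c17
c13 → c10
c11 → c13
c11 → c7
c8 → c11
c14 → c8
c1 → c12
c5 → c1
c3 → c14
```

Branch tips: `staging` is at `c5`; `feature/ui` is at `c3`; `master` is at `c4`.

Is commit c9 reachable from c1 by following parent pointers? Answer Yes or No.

Yes

Ancestors of c1 (commits reachable by following parents): {c1, c12, c15, c17, c9}.
c9 is in that set, so it is an ancestor of c1.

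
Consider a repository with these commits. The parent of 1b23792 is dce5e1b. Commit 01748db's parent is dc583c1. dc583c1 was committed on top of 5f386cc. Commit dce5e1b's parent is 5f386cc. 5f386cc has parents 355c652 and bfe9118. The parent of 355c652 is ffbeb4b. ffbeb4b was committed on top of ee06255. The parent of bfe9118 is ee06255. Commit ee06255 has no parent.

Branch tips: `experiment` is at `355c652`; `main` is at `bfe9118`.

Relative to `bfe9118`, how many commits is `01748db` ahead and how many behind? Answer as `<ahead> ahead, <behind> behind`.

5 ahead, 0 behind

Reachable from 01748db: {01748db, 355c652, 5f386cc, bfe9118, dc583c1, ee06255, ffbeb4b}.
Reachable from bfe9118: {bfe9118, ee06255}.
Only in 01748db's history (ahead): {01748db, 355c652, 5f386cc, dc583c1, ffbeb4b} — 5.
Only in bfe9118's history (behind): {} — 0.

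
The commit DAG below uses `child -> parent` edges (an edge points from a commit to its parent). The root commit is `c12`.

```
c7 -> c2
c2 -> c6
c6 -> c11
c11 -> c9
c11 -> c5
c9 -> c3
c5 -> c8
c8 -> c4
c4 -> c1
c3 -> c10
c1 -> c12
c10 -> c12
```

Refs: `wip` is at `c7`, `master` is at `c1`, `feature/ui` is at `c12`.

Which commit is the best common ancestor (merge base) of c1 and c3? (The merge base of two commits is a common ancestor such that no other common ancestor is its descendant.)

Ancestors of c1: {c1, c12}.
Ancestors of c3: {c10, c12, c3}.
Common ancestors: {c12}.
The only common ancestor is c12, so it is the merge base.

c12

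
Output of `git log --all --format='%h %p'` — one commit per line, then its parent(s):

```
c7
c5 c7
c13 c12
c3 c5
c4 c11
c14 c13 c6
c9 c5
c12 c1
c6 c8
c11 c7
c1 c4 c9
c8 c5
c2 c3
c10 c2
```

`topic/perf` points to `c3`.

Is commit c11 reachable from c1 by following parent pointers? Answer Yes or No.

Yes

Ancestors of c1 (commits reachable by following parents): {c1, c11, c4, c5, c7, c9}.
c11 is in that set, so it is an ancestor of c1.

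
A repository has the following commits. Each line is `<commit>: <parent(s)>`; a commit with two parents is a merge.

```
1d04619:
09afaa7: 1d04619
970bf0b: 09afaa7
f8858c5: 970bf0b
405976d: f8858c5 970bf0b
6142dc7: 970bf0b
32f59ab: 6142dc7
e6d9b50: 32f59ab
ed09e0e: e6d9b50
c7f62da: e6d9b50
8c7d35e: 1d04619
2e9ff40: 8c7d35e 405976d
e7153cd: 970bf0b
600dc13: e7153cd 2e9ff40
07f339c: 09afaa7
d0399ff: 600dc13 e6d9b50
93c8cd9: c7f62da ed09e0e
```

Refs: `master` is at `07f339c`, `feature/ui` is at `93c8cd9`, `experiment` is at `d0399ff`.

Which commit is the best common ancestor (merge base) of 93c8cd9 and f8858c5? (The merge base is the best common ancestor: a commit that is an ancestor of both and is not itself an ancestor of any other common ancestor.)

Ancestors of 93c8cd9: {09afaa7, 1d04619, 32f59ab, 6142dc7, 93c8cd9, 970bf0b, c7f62da, e6d9b50, ed09e0e}.
Ancestors of f8858c5: {09afaa7, 1d04619, 970bf0b, f8858c5}.
Common ancestors: {09afaa7, 1d04619, 970bf0b}.
Among these, 970bf0b is not an ancestor of any other common ancestor — it is the merge base.

970bf0b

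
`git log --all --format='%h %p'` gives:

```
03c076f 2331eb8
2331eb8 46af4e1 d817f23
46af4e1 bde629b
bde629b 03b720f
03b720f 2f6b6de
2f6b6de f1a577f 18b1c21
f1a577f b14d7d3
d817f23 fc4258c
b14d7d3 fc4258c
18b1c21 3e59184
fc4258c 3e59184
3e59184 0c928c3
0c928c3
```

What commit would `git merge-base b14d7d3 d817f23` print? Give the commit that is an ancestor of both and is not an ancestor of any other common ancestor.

Ancestors of b14d7d3: {0c928c3, 3e59184, b14d7d3, fc4258c}.
Ancestors of d817f23: {0c928c3, 3e59184, d817f23, fc4258c}.
Common ancestors: {0c928c3, 3e59184, fc4258c}.
Among these, fc4258c is not an ancestor of any other common ancestor — it is the merge base.

fc4258c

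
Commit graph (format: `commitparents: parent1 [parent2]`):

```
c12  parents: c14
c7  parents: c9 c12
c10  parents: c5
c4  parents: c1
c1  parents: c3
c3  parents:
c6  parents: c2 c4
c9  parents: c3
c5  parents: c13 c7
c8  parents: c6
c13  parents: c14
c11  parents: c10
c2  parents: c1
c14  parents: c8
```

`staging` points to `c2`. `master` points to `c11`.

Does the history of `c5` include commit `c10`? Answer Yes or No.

Ancestors of c5: {c1, c12, c13, c14, c2, c3, c4, c5, c6, c7, c8, c9}.
c10 is not in that set, so it is not an ancestor of c5.

No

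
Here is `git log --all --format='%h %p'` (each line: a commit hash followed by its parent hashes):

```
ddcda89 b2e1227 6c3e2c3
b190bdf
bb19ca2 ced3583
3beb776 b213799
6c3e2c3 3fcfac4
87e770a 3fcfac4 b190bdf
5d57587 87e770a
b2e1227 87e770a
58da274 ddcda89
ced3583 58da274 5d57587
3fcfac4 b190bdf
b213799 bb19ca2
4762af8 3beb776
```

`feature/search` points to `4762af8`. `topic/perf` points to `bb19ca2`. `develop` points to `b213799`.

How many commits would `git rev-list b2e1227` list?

Walking parent pointers from b2e1227: reachable set = {3fcfac4, 87e770a, b190bdf, b2e1227}.
That is 4 commits.

4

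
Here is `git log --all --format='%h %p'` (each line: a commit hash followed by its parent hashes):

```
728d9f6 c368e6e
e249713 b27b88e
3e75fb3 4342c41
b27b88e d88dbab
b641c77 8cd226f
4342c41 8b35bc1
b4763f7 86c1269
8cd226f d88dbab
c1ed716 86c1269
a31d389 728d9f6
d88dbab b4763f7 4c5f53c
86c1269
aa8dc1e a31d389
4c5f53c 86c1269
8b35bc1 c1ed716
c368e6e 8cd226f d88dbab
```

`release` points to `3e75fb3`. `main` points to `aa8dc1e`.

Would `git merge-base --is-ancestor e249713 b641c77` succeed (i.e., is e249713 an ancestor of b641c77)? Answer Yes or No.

Ancestors of b641c77: {4c5f53c, 86c1269, 8cd226f, b4763f7, b641c77, d88dbab}.
e249713 is not in that set, so it is not an ancestor of b641c77.

No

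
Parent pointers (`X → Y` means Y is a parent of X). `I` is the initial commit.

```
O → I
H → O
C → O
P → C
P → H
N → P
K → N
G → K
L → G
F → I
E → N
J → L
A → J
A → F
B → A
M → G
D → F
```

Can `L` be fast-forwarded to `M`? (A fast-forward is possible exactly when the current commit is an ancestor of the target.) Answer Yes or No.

No

A fast-forward from L to M is possible iff L is an ancestor of M.
Ancestors of M: {C, G, H, I, K, M, N, O, P}.
L is not among them, so fast-forward is not possible.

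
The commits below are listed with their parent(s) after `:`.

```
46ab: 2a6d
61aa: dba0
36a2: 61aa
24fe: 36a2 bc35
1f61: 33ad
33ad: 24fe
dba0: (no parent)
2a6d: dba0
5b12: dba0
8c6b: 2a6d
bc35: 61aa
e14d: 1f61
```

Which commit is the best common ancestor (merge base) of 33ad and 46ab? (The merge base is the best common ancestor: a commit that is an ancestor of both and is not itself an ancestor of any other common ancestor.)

Ancestors of 33ad: {24fe, 33ad, 36a2, 61aa, bc35, dba0}.
Ancestors of 46ab: {2a6d, 46ab, dba0}.
Common ancestors: {dba0}.
The only common ancestor is dba0, so it is the merge base.

dba0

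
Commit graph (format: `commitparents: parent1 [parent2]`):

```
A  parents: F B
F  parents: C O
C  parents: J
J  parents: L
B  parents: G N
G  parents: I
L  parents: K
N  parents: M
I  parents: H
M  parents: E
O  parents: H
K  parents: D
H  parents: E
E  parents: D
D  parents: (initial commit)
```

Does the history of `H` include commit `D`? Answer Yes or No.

Yes

Ancestors of H (commits reachable by following parents): {D, E, H}.
D is in that set, so it is an ancestor of H.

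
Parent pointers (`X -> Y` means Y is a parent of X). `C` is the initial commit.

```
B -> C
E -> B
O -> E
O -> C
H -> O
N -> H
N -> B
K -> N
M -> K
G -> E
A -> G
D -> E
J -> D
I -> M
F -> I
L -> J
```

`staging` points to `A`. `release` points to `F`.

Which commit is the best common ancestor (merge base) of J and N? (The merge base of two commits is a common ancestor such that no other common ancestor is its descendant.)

Ancestors of J: {B, C, D, E, J}.
Ancestors of N: {B, C, E, H, N, O}.
Common ancestors: {B, C, E}.
Among these, E is not an ancestor of any other common ancestor — it is the merge base.

E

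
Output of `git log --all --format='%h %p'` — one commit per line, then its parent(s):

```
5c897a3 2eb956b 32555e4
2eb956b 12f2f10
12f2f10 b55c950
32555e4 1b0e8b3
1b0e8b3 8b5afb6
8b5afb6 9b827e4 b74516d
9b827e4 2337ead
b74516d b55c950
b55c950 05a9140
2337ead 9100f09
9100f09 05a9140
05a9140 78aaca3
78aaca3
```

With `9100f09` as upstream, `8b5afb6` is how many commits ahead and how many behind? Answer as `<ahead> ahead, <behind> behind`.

5 ahead, 0 behind

Reachable from 8b5afb6: {05a9140, 2337ead, 78aaca3, 8b5afb6, 9100f09, 9b827e4, b55c950, b74516d}.
Reachable from 9100f09: {05a9140, 78aaca3, 9100f09}.
Only in 8b5afb6's history (ahead): {2337ead, 8b5afb6, 9b827e4, b55c950, b74516d} — 5.
Only in 9100f09's history (behind): {} — 0.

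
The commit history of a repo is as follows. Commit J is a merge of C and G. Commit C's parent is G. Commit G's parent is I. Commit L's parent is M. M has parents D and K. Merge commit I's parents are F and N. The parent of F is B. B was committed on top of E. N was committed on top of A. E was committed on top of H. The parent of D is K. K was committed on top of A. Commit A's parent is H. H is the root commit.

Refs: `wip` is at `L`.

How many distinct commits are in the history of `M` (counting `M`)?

5

Walking parent pointers from M: reachable set = {A, D, H, K, M}.
That is 5 commits.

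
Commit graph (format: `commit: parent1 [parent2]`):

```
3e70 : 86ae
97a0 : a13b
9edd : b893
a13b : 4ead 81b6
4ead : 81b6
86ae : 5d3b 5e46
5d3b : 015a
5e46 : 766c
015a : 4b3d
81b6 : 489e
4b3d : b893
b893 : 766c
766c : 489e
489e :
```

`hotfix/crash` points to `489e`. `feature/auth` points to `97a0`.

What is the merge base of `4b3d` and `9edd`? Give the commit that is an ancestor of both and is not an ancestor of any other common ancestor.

Ancestors of 4b3d: {489e, 4b3d, 766c, b893}.
Ancestors of 9edd: {489e, 766c, 9edd, b893}.
Common ancestors: {489e, 766c, b893}.
Among these, b893 is not an ancestor of any other common ancestor — it is the merge base.

b893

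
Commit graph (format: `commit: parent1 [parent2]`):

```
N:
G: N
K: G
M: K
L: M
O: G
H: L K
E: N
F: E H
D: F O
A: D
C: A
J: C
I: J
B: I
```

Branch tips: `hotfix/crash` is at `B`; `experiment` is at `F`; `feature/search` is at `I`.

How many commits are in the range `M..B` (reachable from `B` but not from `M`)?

11

Reachable from B: {A, B, C, D, E, F, G, H, I, J, K, L, M, N, O}.
Reachable from M: {G, K, M, N}.
In B's history but not M's: {A, B, C, D, E, F, H, I, J, L, O} — 11 commits.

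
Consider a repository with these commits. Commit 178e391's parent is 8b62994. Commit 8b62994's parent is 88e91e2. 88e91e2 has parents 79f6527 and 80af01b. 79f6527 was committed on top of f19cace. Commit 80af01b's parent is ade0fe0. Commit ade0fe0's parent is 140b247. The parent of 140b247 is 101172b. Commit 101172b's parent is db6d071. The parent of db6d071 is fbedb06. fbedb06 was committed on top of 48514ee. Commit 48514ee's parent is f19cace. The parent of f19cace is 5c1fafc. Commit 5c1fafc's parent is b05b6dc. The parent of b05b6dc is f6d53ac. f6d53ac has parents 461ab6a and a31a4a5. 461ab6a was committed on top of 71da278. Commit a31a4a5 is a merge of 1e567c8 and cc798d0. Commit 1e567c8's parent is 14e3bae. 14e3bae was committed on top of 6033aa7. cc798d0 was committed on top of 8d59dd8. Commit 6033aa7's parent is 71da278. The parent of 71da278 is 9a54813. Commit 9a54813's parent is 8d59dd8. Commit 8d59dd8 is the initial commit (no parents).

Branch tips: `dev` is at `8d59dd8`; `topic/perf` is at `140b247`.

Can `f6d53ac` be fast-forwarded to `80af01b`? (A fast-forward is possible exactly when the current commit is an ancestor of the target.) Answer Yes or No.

Yes

A fast-forward from f6d53ac to 80af01b is possible iff f6d53ac is an ancestor of 80af01b.
Ancestors of 80af01b: {101172b, 140b247, 14e3bae, 1e567c8, 461ab6a, 48514ee, 5c1fafc, 6033aa7, 71da278, 80af01b, 8d59dd8, 9a54813, a31a4a5, ade0fe0, b05b6dc, cc798d0, db6d071, f19cace, f6d53ac, fbedb06}.
f6d53ac is among them, so fast-forward is possible.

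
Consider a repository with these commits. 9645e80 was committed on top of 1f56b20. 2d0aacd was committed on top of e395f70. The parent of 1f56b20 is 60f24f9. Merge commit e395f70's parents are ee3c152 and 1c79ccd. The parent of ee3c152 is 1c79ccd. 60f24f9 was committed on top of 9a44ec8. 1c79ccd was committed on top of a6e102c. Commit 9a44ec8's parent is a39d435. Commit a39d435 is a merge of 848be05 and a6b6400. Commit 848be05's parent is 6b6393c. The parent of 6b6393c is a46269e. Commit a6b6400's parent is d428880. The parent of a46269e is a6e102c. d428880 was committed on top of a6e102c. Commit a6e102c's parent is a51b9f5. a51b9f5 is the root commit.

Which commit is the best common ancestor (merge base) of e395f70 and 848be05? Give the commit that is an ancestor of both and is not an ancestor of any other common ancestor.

a6e102c

Ancestors of e395f70: {1c79ccd, a51b9f5, a6e102c, e395f70, ee3c152}.
Ancestors of 848be05: {6b6393c, 848be05, a46269e, a51b9f5, a6e102c}.
Common ancestors: {a51b9f5, a6e102c}.
Among these, a6e102c is not an ancestor of any other common ancestor — it is the merge base.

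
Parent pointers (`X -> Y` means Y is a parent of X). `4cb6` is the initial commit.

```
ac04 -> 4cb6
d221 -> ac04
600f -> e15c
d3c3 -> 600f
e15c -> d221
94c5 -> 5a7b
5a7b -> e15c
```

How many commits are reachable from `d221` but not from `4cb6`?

Reachable from d221: {4cb6, ac04, d221}.
Reachable from 4cb6: {4cb6}.
In d221's history but not 4cb6's: {ac04, d221} — 2 commits.

2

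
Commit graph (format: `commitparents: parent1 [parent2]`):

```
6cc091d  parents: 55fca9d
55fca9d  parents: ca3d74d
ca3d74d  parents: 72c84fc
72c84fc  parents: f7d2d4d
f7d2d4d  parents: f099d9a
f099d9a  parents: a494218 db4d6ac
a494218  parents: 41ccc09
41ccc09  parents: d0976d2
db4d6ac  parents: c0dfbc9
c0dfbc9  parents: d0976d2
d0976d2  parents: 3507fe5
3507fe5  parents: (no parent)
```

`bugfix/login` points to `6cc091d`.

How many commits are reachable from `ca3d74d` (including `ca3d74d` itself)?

10

Walking parent pointers from ca3d74d: reachable set = {3507fe5, 41ccc09, 72c84fc, a494218, c0dfbc9, ca3d74d, d0976d2, db4d6ac, f099d9a, f7d2d4d}.
That is 10 commits.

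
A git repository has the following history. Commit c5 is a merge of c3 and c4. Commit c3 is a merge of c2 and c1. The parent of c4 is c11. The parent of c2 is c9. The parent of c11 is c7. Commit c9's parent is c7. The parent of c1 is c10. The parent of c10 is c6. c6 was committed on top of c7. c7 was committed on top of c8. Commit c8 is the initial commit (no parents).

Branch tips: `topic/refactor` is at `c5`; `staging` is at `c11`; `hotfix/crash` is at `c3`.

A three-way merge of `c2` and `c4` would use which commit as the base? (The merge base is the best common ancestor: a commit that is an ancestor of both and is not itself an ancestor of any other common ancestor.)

Ancestors of c2: {c2, c7, c8, c9}.
Ancestors of c4: {c11, c4, c7, c8}.
Common ancestors: {c7, c8}.
Among these, c7 is not an ancestor of any other common ancestor — it is the merge base.

c7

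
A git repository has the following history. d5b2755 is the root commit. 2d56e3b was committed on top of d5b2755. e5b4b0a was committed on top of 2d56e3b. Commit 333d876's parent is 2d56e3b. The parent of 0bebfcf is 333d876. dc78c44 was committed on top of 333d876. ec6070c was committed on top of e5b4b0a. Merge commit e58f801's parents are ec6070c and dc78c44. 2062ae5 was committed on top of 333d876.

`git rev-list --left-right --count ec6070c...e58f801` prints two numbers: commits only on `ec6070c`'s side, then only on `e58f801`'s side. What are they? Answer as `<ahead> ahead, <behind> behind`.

0 ahead, 3 behind

Reachable from ec6070c: {2d56e3b, d5b2755, e5b4b0a, ec6070c}.
Reachable from e58f801: {2d56e3b, 333d876, d5b2755, dc78c44, e58f801, e5b4b0a, ec6070c}.
Only in ec6070c's history (ahead): {} — 0.
Only in e58f801's history (behind): {333d876, dc78c44, e58f801} — 3.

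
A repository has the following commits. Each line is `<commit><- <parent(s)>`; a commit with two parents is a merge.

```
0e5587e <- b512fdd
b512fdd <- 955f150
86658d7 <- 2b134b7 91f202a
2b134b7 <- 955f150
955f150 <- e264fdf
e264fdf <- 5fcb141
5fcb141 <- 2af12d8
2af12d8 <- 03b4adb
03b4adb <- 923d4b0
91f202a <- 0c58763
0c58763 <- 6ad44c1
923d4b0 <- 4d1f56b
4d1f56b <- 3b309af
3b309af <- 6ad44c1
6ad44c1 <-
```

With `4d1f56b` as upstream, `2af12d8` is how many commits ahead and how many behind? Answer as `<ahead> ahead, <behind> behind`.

3 ahead, 0 behind

Reachable from 2af12d8: {03b4adb, 2af12d8, 3b309af, 4d1f56b, 6ad44c1, 923d4b0}.
Reachable from 4d1f56b: {3b309af, 4d1f56b, 6ad44c1}.
Only in 2af12d8's history (ahead): {03b4adb, 2af12d8, 923d4b0} — 3.
Only in 4d1f56b's history (behind): {} — 0.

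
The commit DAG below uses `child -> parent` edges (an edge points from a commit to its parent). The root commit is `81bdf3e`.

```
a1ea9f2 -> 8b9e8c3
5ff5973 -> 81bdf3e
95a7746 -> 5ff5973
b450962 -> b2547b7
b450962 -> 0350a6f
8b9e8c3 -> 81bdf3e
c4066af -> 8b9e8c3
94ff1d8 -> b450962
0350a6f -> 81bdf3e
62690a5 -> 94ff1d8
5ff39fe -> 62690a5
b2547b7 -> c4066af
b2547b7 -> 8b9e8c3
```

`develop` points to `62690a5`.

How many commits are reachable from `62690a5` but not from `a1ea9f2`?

Reachable from 62690a5: {0350a6f, 62690a5, 81bdf3e, 8b9e8c3, 94ff1d8, b2547b7, b450962, c4066af}.
Reachable from a1ea9f2: {81bdf3e, 8b9e8c3, a1ea9f2}.
In 62690a5's history but not a1ea9f2's: {0350a6f, 62690a5, 94ff1d8, b2547b7, b450962, c4066af} — 6 commits.

6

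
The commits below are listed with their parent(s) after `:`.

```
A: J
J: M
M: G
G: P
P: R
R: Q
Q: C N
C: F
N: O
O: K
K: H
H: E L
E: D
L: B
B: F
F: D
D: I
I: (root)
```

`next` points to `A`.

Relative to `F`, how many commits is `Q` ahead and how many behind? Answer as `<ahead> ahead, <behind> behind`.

Reachable from Q: {B, C, D, E, F, H, I, K, L, N, O, Q}.
Reachable from F: {D, F, I}.
Only in Q's history (ahead): {B, C, E, H, K, L, N, O, Q} — 9.
Only in F's history (behind): {} — 0.

9 ahead, 0 behind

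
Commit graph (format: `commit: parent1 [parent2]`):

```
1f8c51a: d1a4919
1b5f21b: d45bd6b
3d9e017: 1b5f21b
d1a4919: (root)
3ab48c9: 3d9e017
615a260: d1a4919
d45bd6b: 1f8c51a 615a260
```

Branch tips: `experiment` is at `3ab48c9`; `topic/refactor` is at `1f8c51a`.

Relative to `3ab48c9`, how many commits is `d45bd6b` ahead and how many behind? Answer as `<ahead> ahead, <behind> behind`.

0 ahead, 3 behind

Reachable from d45bd6b: {1f8c51a, 615a260, d1a4919, d45bd6b}.
Reachable from 3ab48c9: {1b5f21b, 1f8c51a, 3ab48c9, 3d9e017, 615a260, d1a4919, d45bd6b}.
Only in d45bd6b's history (ahead): {} — 0.
Only in 3ab48c9's history (behind): {1b5f21b, 3ab48c9, 3d9e017} — 3.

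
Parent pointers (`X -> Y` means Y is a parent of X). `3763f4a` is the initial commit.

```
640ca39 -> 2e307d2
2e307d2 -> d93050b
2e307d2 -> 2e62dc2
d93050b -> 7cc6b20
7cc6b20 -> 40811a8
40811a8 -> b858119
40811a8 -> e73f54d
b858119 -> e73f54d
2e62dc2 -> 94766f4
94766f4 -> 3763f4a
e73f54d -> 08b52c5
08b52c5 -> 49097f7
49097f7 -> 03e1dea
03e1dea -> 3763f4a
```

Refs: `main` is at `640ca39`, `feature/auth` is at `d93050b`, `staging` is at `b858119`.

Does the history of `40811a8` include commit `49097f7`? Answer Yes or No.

Ancestors of 40811a8 (commits reachable by following parents): {03e1dea, 08b52c5, 3763f4a, 40811a8, 49097f7, b858119, e73f54d}.
49097f7 is in that set, so it is an ancestor of 40811a8.

Yes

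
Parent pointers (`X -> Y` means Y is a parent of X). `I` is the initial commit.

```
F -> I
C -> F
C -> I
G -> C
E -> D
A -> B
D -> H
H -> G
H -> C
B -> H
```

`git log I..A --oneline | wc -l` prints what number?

6

Reachable from A: {A, B, C, F, G, H, I}.
Reachable from I: {I}.
In A's history but not I's: {A, B, C, F, G, H} — 6 commits.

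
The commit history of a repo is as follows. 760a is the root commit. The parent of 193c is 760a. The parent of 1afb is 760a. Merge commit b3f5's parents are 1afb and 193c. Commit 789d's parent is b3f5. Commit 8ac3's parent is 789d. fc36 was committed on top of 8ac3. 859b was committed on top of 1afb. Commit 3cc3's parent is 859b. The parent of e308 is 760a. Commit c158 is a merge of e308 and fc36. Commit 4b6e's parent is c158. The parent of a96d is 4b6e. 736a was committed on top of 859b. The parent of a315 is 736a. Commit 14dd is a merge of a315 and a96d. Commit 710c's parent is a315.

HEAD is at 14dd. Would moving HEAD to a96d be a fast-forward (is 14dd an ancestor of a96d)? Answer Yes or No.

A fast-forward from 14dd to a96d is possible iff 14dd is an ancestor of a96d.
Ancestors of a96d: {193c, 1afb, 4b6e, 760a, 789d, 8ac3, a96d, b3f5, c158, e308, fc36}.
14dd is not among them, so fast-forward is not possible.

No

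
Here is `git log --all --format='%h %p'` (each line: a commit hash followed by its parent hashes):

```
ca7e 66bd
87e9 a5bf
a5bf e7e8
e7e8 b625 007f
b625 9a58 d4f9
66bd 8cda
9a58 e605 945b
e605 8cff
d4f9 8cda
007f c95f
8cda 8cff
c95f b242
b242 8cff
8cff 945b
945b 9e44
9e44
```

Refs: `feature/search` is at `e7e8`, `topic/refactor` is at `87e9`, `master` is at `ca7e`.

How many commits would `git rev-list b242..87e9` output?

10

Reachable from 87e9: {007f, 87e9, 8cda, 8cff, 945b, 9a58, 9e44, a5bf, b242, b625, c95f, d4f9, e605, e7e8}.
Reachable from b242: {8cff, 945b, 9e44, b242}.
In 87e9's history but not b242's: {007f, 87e9, 8cda, 9a58, a5bf, b625, c95f, d4f9, e605, e7e8} — 10 commits.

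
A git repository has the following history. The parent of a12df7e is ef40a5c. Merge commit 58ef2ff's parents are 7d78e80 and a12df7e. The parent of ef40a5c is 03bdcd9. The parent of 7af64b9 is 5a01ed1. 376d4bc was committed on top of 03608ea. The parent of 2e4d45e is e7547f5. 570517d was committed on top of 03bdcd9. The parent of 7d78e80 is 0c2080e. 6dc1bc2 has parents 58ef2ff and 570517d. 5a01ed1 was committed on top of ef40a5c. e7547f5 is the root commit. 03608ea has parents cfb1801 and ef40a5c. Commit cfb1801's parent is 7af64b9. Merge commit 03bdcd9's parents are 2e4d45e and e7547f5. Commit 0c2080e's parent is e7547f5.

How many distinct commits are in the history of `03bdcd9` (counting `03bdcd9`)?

Walking parent pointers from 03bdcd9: reachable set = {03bdcd9, 2e4d45e, e7547f5}.
That is 3 commits.

3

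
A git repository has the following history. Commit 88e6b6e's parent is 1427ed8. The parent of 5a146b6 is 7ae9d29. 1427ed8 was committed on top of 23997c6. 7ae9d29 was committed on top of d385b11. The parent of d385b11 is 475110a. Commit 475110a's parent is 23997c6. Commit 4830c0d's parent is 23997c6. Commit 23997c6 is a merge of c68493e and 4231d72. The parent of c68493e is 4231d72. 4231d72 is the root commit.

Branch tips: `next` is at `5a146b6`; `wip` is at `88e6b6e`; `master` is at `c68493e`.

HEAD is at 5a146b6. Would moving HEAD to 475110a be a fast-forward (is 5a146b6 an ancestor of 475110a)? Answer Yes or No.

A fast-forward from 5a146b6 to 475110a is possible iff 5a146b6 is an ancestor of 475110a.
Ancestors of 475110a: {23997c6, 4231d72, 475110a, c68493e}.
5a146b6 is not among them, so fast-forward is not possible.

No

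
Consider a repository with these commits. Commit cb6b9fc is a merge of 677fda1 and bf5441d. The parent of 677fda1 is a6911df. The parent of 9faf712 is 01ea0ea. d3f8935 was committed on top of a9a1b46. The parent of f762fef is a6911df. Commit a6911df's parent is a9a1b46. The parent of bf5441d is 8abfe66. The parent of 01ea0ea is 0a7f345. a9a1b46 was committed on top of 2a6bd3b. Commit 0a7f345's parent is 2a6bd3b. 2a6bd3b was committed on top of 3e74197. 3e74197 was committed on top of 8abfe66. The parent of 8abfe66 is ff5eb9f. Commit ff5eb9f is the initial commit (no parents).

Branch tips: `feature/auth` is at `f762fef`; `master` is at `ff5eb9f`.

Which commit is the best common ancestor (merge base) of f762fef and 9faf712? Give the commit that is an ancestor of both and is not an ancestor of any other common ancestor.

Ancestors of f762fef: {2a6bd3b, 3e74197, 8abfe66, a6911df, a9a1b46, f762fef, ff5eb9f}.
Ancestors of 9faf712: {01ea0ea, 0a7f345, 2a6bd3b, 3e74197, 8abfe66, 9faf712, ff5eb9f}.
Common ancestors: {2a6bd3b, 3e74197, 8abfe66, ff5eb9f}.
Among these, 2a6bd3b is not an ancestor of any other common ancestor — it is the merge base.

2a6bd3b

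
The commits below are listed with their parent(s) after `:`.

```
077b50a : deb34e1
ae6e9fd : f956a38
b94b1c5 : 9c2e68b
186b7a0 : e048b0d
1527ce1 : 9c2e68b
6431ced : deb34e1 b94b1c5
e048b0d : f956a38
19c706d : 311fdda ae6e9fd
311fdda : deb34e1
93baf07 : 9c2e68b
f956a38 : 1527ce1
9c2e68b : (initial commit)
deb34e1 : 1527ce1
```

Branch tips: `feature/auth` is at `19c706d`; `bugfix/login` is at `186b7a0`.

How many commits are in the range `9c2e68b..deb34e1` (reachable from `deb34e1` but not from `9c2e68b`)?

Reachable from deb34e1: {1527ce1, 9c2e68b, deb34e1}.
Reachable from 9c2e68b: {9c2e68b}.
In deb34e1's history but not 9c2e68b's: {1527ce1, deb34e1} — 2 commits.

2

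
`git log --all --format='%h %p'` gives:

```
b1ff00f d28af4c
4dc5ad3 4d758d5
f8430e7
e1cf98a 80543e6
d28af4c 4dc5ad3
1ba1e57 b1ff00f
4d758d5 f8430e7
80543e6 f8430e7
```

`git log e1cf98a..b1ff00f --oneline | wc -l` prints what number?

4

Reachable from b1ff00f: {4d758d5, 4dc5ad3, b1ff00f, d28af4c, f8430e7}.
Reachable from e1cf98a: {80543e6, e1cf98a, f8430e7}.
In b1ff00f's history but not e1cf98a's: {4d758d5, 4dc5ad3, b1ff00f, d28af4c} — 4 commits.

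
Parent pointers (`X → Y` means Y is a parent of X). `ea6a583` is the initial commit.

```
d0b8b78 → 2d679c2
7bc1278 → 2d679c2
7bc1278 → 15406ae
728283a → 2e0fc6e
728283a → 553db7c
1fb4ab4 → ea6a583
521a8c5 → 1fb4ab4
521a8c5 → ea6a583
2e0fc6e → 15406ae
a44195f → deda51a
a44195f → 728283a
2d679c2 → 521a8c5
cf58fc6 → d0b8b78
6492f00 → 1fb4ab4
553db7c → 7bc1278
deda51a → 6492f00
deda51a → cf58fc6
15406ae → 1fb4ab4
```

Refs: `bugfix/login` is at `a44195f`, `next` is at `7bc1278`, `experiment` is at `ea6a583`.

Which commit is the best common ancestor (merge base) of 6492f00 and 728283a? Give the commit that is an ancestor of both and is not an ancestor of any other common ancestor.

Ancestors of 6492f00: {1fb4ab4, 6492f00, ea6a583}.
Ancestors of 728283a: {15406ae, 1fb4ab4, 2d679c2, 2e0fc6e, 521a8c5, 553db7c, 728283a, 7bc1278, ea6a583}.
Common ancestors: {1fb4ab4, ea6a583}.
Among these, 1fb4ab4 is not an ancestor of any other common ancestor — it is the merge base.

1fb4ab4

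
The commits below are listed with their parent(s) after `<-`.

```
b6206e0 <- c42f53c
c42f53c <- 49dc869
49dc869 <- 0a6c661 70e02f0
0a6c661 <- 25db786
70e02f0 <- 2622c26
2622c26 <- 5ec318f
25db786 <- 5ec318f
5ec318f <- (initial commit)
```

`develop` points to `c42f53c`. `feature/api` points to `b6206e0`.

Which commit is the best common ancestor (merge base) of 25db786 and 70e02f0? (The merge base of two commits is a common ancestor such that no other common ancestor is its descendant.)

5ec318f

Ancestors of 25db786: {25db786, 5ec318f}.
Ancestors of 70e02f0: {2622c26, 5ec318f, 70e02f0}.
Common ancestors: {5ec318f}.
The only common ancestor is 5ec318f, so it is the merge base.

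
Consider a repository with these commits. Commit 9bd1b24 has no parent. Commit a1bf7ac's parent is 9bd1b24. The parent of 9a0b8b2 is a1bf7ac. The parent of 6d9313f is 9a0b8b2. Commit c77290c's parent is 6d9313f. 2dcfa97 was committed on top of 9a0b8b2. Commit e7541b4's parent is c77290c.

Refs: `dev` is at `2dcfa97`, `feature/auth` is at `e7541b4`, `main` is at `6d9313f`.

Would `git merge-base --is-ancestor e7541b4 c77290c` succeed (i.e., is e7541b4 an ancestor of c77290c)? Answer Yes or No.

Ancestors of c77290c: {6d9313f, 9a0b8b2, 9bd1b24, a1bf7ac, c77290c}.
e7541b4 is not in that set, so it is not an ancestor of c77290c.

No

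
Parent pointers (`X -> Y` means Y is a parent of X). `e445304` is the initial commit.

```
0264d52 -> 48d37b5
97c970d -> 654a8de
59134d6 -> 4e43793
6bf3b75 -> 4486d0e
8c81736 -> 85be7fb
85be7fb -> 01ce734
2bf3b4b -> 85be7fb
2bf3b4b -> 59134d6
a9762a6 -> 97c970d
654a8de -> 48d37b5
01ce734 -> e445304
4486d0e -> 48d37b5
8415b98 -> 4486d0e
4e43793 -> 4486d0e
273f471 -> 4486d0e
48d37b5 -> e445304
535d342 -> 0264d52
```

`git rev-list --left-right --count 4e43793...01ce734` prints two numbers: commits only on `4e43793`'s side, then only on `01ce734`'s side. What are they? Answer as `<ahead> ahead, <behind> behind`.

Reachable from 4e43793: {4486d0e, 48d37b5, 4e43793, e445304}.
Reachable from 01ce734: {01ce734, e445304}.
Only in 4e43793's history (ahead): {4486d0e, 48d37b5, 4e43793} — 3.
Only in 01ce734's history (behind): {01ce734} — 1.

3 ahead, 1 behind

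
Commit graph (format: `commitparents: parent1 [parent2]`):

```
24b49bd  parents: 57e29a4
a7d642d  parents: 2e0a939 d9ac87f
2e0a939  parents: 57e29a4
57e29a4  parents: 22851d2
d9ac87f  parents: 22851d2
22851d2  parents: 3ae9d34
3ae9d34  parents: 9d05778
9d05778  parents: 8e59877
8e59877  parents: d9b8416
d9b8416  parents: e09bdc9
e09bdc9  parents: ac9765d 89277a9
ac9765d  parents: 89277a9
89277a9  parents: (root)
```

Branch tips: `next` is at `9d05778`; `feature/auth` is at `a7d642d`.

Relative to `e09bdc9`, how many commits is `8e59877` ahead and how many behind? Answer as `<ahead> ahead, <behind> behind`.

2 ahead, 0 behind

Reachable from 8e59877: {89277a9, 8e59877, ac9765d, d9b8416, e09bdc9}.
Reachable from e09bdc9: {89277a9, ac9765d, e09bdc9}.
Only in 8e59877's history (ahead): {8e59877, d9b8416} — 2.
Only in e09bdc9's history (behind): {} — 0.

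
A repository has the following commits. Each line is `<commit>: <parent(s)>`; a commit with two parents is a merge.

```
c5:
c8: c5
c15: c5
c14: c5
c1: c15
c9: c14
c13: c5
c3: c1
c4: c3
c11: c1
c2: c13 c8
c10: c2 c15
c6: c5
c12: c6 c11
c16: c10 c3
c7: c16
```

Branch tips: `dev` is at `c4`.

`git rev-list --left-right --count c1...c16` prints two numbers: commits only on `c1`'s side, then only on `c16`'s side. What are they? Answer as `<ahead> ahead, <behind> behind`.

0 ahead, 6 behind

Reachable from c1: {c1, c15, c5}.
Reachable from c16: {c1, c10, c13, c15, c16, c2, c3, c5, c8}.
Only in c1's history (ahead): {} — 0.
Only in c16's history (behind): {c10, c13, c16, c2, c3, c8} — 6.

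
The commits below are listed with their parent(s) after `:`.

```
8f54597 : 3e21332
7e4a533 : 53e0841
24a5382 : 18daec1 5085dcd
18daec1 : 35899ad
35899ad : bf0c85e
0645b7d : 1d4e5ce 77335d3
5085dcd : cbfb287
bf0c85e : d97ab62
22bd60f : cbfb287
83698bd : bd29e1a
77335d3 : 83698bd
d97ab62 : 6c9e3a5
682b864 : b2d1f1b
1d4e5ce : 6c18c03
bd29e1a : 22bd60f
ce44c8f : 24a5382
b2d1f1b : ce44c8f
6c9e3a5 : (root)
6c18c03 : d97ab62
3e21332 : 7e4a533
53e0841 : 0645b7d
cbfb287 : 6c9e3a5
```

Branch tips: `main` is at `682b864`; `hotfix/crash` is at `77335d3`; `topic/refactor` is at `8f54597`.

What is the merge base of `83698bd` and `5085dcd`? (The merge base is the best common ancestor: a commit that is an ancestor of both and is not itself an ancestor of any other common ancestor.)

cbfb287

Ancestors of 83698bd: {22bd60f, 6c9e3a5, 83698bd, bd29e1a, cbfb287}.
Ancestors of 5085dcd: {5085dcd, 6c9e3a5, cbfb287}.
Common ancestors: {6c9e3a5, cbfb287}.
Among these, cbfb287 is not an ancestor of any other common ancestor — it is the merge base.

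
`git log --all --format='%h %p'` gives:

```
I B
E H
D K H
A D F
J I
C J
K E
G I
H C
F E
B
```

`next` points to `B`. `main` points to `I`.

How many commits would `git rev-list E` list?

Walking parent pointers from E: reachable set = {B, C, E, H, I, J}.
That is 6 commits.

6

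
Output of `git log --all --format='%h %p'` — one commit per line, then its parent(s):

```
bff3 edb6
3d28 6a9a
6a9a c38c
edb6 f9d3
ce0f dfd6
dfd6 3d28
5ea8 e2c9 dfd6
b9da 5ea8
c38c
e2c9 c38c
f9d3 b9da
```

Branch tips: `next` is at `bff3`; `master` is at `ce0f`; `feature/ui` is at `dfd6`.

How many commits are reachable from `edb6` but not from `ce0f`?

5

Reachable from edb6: {3d28, 5ea8, 6a9a, b9da, c38c, dfd6, e2c9, edb6, f9d3}.
Reachable from ce0f: {3d28, 6a9a, c38c, ce0f, dfd6}.
In edb6's history but not ce0f's: {5ea8, b9da, e2c9, edb6, f9d3} — 5 commits.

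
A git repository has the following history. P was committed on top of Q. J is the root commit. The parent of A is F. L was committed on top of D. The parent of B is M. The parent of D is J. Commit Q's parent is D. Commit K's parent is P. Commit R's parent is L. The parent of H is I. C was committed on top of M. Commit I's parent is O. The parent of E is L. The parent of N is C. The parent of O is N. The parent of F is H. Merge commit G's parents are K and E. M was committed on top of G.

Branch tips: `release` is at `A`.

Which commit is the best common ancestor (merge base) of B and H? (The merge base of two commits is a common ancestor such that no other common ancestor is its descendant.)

Ancestors of B: {B, D, E, G, J, K, L, M, P, Q}.
Ancestors of H: {C, D, E, G, H, I, J, K, L, M, N, O, P, Q}.
Common ancestors: {D, E, G, J, K, L, M, P, Q}.
Among these, M is not an ancestor of any other common ancestor — it is the merge base.

M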